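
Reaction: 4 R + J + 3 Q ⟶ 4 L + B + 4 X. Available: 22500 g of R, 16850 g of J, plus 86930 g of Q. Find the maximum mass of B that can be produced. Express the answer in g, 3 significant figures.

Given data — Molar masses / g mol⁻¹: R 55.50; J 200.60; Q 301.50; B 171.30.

n(R) = 22500 / 55.50 = 405.4 mol
n(J) = 16850 / 200.60 = 84.00 mol
n(Q) = 86930 / 301.50 = 288.3 mol
n/ν → R: 101.4, J: 84.00, Q: 96.10; J is limiting.
n(B) = (1/1) × 84.00 = 84.00 mol
mass = 84.00 × 171.30 = 14390 g

14400 g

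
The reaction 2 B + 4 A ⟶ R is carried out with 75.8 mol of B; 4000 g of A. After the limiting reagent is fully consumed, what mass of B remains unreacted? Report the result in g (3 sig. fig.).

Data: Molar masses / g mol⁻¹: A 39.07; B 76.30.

1880 g

n(B) = 75.80 mol
n(A) = 4000 / 39.07 = 102.4 mol
n/ν → B: 37.90, A: 25.60; A is limiting.
B consumed = (2/4) × 102.4 = 51.20 mol
B remaining = 75.80 − 51.20 = 24.60 mol
mass = 24.60 × 76.30 = 1877 g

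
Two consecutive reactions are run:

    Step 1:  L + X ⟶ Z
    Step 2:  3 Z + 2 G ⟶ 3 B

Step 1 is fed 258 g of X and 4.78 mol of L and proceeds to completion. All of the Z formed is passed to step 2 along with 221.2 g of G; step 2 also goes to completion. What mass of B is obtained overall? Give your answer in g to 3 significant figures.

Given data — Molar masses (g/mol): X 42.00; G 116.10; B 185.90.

Step 1:
n(X) = 258.0 / 42.00 = 6.143 mol
n(L) = 4.780 mol
n/ν for X = 6.143/1 = 6.143
n/ν for L = 4.780/1 = 4.780
Smallest n/ν is L → limiting reagent.
n(Z) produced = (1/1) × 4.780 = 4.780 mol
Step 2:
n(Z) available = 4.780 mol
n(G) = 221.2 / 116.10 = 1.905 mol
n/ν for Z = 4.780/3 = 1.593
n/ν for G = 1.905/2 = 0.9525
Smallest n/ν is G → limiting reagent.
n(B) = (3/2) × 1.905 = 2.858 mol
mass = 2.858 × 185.90 = 531.3 g

531 g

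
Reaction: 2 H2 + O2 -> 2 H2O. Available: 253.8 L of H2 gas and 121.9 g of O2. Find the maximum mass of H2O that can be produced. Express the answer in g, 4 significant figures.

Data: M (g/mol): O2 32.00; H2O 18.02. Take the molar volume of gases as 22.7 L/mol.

n(H2) = 253.8 / 22.7 = 11.18 mol
n(O2) = 121.9 / 32.00 = 3.809 mol
n/ν → H2: 5.590, O2: 3.809; O2 is limiting.
n(H2O) = (2/1) × 3.809 = 7.618 mol
mass = 7.618 × 18.02 = 137.3 g

137.3 g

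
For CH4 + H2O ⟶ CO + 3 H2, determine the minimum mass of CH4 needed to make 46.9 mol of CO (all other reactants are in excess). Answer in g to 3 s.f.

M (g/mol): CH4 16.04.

752 g

n(CO) = 46.90 mol
n(CH4) = (1/1) × 46.90 = 46.90 mol
mass = 46.90 × 16.04 = 752.3 g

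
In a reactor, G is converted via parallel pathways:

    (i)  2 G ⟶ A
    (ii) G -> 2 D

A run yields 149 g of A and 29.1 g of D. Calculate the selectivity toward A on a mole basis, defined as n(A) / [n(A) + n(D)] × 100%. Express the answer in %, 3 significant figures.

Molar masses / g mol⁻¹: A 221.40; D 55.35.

56.1 %

n(A) = 149 / 221.40 = 0.6730 mol
n(D) = 29.1 / 55.35 = 0.5257 mol
selectivity = 0.6730/(0.6730+0.5257) × 100 = 56.14 %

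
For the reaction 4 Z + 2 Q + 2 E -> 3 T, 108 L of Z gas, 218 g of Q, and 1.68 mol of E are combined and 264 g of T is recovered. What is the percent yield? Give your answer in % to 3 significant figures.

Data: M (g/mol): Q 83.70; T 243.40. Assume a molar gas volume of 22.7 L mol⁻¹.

43.0 %

n(Z) = 108.0 / 22.7 = 4.758 mol
n(Q) = 218.0 / 83.70 = 2.605 mol
n(E) = 1.680 mol
n/ν → Z: 1.190, Q: 1.303, E: 0.8400; E is limiting.
theoretical n(T) = (3/2) × 1.680 = 2.520 mol → 613.4 g
% yield = 264 / 613.4 × 100 = 43.04 %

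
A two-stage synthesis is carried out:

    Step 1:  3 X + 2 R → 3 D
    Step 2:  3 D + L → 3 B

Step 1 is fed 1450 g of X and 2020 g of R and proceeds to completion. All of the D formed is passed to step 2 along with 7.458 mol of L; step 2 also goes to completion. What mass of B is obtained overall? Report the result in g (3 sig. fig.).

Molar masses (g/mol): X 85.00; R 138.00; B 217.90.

Step 1:
n(X) = 1450 / 85.00 = 17.06 mol
n(R) = 2020 / 138.00 = 14.64 mol
n/ν for X = 17.06/3 = 5.687
n/ν for R = 14.64/2 = 7.320
Smallest n/ν is X → limiting reagent.
n(D) produced = (3/3) × 17.06 = 17.06 mol
Step 2:
n(D) available = 17.06 mol
n(L) = 7.458 mol
n/ν for D = 17.06/3 = 5.687
n/ν for L = 7.458/1 = 7.458
Smallest n/ν is D → limiting reagent.
n(B) = (3/3) × 17.06 = 17.06 mol
mass = 17.06 × 217.90 = 3717 g

3720 g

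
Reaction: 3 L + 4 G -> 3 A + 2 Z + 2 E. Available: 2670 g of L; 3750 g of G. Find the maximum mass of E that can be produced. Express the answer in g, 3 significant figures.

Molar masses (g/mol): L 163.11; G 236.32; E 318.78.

2530 g

n(L) = 2670 / 163.11 = 16.37 mol
n(G) = 3750 / 236.32 = 15.87 mol
n/ν for L = 16.37/3 = 5.457
n/ν for G = 15.87/4 = 3.968
Smallest n/ν is G → limiting reagent.
n(E) = (2/4) × 15.87 = 7.935 mol
mass = 7.935 × 318.78 = 2530 g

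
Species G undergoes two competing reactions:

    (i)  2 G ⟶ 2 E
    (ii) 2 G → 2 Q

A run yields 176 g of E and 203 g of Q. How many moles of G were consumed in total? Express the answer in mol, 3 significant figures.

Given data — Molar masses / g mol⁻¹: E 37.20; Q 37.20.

10.2 mol

n(E) = 176 / 37.20 = 4.731 mol
n(Q) = 203 / 37.20 = 5.457 mol
n(G) via (i) = (2/2)×4.731 = 4.731 mol
n(G) via (ii) = (2/2)×5.457 = 5.457 mol
total n(G) = 4.731 + 5.457 = 10.19 mol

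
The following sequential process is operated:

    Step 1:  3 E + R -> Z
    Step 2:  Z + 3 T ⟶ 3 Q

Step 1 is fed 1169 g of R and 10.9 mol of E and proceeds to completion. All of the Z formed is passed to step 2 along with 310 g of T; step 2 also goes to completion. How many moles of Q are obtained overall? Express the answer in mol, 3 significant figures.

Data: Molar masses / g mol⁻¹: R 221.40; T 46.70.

Step 1:
n(R) = 1169 / 221.40 = 5.280 mol
n(E) = 10.90 mol
n/ν for R = 5.280/1 = 5.280
n/ν for E = 10.90/3 = 3.633
Smallest n/ν is E → limiting reagent.
n(Z) produced = (1/3) × 10.90 = 3.633 mol
Step 2:
n(Z) available = 3.633 mol
n(T) = 310.0 / 46.70 = 6.638 mol
n/ν for Z = 3.633/1 = 3.633
n/ν for T = 6.638/3 = 2.213
Smallest n/ν is T → limiting reagent.
n(Q) = (3/3) × 6.638 = 6.638 mol

6.64 mol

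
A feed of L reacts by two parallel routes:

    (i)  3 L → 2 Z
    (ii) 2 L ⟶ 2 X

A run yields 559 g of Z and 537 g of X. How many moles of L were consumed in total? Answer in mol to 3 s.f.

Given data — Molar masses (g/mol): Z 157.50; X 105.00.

n(Z) = 559 / 157.50 = 3.549 mol
n(X) = 537 / 105.00 = 5.114 mol
n(L) via (i) = (3/2)×3.549 = 5.324 mol
n(L) via (ii) = (2/2)×5.114 = 5.114 mol
total n(L) = 5.324 + 5.114 = 10.44 mol

10.4 mol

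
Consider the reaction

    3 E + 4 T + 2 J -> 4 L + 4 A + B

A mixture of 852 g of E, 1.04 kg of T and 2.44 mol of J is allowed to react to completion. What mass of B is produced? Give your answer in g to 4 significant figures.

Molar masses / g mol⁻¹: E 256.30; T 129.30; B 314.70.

n(E) = 852.0 / 256.30 = 3.324 mol
n(T) = 1.040×1000 / 129.30 = 8.043 mol
n(J) = 2.440 mol
n/ν for E = 3.324/3 = 1.108
n/ν for T = 8.043/4 = 2.011
n/ν for J = 2.440/2 = 1.220
Smallest n/ν is E → limiting reagent.
n(B) = (1/3) × 3.324 = 1.108 mol
mass = 1.108 × 314.70 = 348.7 g

348.7 g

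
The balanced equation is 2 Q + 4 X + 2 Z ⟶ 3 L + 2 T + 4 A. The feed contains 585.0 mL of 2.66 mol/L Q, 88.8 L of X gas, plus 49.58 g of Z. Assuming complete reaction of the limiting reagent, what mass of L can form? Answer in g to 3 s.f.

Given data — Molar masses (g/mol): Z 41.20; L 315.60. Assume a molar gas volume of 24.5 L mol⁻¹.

n(Q) = 2.66 × 585.0/1000 = 1.556 mol
n(X) = 88.80 / 24.5 = 3.624 mol
n(Z) = 49.58 / 41.20 = 1.203 mol
n/ν → Q: 0.7780, X: 0.9060, Z: 0.6015; Z is limiting.
n(L) = (3/2) × 1.203 = 1.805 mol
mass = 1.805 × 315.60 = 569.7 g

570 g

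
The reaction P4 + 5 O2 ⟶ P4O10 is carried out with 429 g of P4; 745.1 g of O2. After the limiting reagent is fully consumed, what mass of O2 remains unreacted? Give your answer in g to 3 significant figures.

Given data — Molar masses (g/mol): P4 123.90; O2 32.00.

191 g

n(P4) = 429.0 / 123.90 = 3.462 mol
n(O2) = 745.1 / 32.00 = 23.28 mol
n/ν for P4 = 3.462/1 = 3.462
n/ν for O2 = 23.28/5 = 4.656
Smallest n/ν is P4 → limiting reagent.
O2 consumed = (5/1) × 3.462 = 17.31 mol
O2 remaining = 23.28 − 17.31 = 5.970 mol
mass = 5.970 × 32.00 = 191.0 g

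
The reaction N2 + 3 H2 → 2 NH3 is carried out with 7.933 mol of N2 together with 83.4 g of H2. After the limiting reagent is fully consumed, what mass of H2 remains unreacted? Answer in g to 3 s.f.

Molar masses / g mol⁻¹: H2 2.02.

n(N2) = 7.933 mol
n(H2) = 83.40 / 2.02 = 41.29 mol
n/ν for N2 = 7.933/1 = 7.933
n/ν for H2 = 41.29/3 = 13.76
Smallest n/ν is N2 → limiting reagent.
H2 consumed = (3/1) × 7.933 = 23.80 mol
H2 remaining = 41.29 − 23.80 = 17.49 mol
mass = 17.49 × 2.02 = 35.33 g

35.3 g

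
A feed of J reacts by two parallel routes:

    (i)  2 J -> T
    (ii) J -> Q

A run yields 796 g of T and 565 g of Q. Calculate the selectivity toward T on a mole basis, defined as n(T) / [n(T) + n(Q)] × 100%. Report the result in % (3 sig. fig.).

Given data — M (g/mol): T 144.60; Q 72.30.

41.3 %

n(T) = 796 / 144.60 = 5.505 mol
n(Q) = 565 / 72.30 = 7.815 mol
selectivity = 5.505/(5.505+7.815) × 100 = 41.33 %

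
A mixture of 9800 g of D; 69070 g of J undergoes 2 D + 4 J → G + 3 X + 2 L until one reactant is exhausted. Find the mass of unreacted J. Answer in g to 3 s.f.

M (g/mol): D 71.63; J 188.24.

17600 g

n(D) = 9800 / 71.63 = 136.8 mol
n(J) = 69070 / 188.24 = 366.9 mol
n/ν for D = 136.8/2 = 68.40
n/ν for J = 366.9/4 = 91.73
Smallest n/ν is D → limiting reagent.
J consumed = (4/2) × 136.8 = 273.6 mol
J remaining = 366.9 − 273.6 = 93.30 mol
mass = 93.30 × 188.24 = 17560 g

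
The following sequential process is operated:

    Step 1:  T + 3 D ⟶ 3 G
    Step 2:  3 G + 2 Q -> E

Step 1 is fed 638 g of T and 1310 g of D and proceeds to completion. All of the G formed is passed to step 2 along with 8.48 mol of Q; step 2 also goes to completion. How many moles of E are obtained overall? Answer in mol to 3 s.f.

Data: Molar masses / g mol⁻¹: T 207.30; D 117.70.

3.08 mol

Step 1:
n(T) = 638.0 / 207.30 = 3.078 mol
n(D) = 1310 / 117.70 = 11.13 mol
n/ν for T = 3.078/1 = 3.078
n/ν for D = 11.13/3 = 3.710
Smallest n/ν is T → limiting reagent.
n(G) produced = (3/1) × 3.078 = 9.234 mol
Step 2:
n(G) available = 9.234 mol
n(Q) = 8.480 mol
n/ν for G = 9.234/3 = 3.078
n/ν for Q = 8.480/2 = 4.240
Smallest n/ν is G → limiting reagent.
n(E) = (1/3) × 9.234 = 3.078 mol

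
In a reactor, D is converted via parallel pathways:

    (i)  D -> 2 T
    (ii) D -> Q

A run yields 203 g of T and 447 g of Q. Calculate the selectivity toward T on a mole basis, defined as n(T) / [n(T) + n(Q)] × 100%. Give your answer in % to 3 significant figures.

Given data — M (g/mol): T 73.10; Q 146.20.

47.6 %

n(T) = 203 / 73.10 = 2.777 mol
n(Q) = 447 / 146.20 = 3.057 mol
selectivity = 2.777/(2.777+3.057) × 100 = 47.60 %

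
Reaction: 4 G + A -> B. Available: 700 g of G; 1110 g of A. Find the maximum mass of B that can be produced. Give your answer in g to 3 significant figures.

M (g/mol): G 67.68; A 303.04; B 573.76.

n(G) = 700.0 / 67.68 = 10.34 mol
n(A) = 1110 / 303.04 = 3.663 mol
n/ν for G = 10.34/4 = 2.585
n/ν for A = 3.663/1 = 3.663
Smallest n/ν is G → limiting reagent.
n(B) = (1/4) × 10.34 = 2.585 mol
mass = 2.585 × 573.76 = 1483 g

1480 g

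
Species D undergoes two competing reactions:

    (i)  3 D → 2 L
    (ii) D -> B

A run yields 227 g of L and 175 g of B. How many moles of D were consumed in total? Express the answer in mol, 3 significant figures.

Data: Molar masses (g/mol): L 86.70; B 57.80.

n(L) = 227 / 86.70 = 2.618 mol
n(B) = 175 / 57.80 = 3.028 mol
n(D) via (i) = (3/2)×2.618 = 3.927 mol
n(D) via (ii) = (1/1)×3.028 = 3.028 mol
total n(D) = 3.927 + 3.028 = 6.955 mol

6.96 mol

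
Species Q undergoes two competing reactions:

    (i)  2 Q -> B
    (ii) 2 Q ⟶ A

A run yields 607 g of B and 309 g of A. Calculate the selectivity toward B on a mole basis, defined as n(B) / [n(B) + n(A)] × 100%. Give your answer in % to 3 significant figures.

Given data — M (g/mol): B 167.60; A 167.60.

66.3 %

n(B) = 607 / 167.60 = 3.622 mol
n(A) = 309 / 167.60 = 1.844 mol
selectivity = 3.622/(3.622+1.844) × 100 = 66.26 %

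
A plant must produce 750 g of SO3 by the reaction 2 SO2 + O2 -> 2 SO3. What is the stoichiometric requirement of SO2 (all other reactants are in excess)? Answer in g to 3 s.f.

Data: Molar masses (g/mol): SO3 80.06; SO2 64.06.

n(SO3) = 750 / 80.06 = 9.368 mol
n(SO2) = (2/2) × 9.368 = 9.368 mol
mass = 9.368 × 64.06 = 600.1 g

600 g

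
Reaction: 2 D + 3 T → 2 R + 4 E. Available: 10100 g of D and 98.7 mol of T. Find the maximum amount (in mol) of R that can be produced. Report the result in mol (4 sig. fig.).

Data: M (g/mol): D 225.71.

44.75 mol

n(D) = 10100 / 225.71 = 44.75 mol
n(T) = 98.70 mol
n/ν → D: 22.38, T: 32.90; D is limiting.
n(R) = (2/2) × 44.75 = 44.75 mol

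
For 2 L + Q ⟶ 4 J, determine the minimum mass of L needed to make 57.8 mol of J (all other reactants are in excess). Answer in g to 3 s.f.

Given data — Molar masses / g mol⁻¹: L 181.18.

5240 g

n(J) = 57.80 mol
n(L) = (2/4) × 57.80 = 28.90 mol
mass = 28.90 × 181.18 = 5236 g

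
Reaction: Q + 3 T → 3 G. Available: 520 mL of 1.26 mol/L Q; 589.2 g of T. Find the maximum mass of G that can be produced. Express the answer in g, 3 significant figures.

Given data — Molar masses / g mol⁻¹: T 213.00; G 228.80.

450 g

n(Q) = 1.26 × 520.0/1000 = 0.6552 mol
n(T) = 589.2 / 213.00 = 2.766 mol
n/ν for Q = 0.6552/1 = 0.6552
n/ν for T = 2.766/3 = 0.9220
Smallest n/ν is Q → limiting reagent.
n(G) = (3/1) × 0.6552 = 1.966 mol
mass = 1.966 × 228.80 = 449.8 g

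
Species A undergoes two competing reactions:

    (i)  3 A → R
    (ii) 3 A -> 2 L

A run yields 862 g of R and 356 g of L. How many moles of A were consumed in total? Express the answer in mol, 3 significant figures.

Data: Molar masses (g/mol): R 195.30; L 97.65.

n(R) = 862 / 195.30 = 4.414 mol
n(L) = 356 / 97.65 = 3.646 mol
n(A) via (i) = (3/1)×4.414 = 13.24 mol
n(A) via (ii) = (3/2)×3.646 = 5.469 mol
total n(A) = 13.24 + 5.469 = 18.71 mol

18.7 mol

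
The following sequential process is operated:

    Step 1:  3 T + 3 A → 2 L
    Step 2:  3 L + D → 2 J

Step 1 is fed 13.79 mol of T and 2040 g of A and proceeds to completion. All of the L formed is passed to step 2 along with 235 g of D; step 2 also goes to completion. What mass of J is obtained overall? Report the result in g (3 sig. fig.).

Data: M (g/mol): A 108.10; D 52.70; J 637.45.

Step 1:
n(T) = 13.79 mol
n(A) = 2040 / 108.10 = 18.87 mol
n/ν for T = 13.79/3 = 4.597
n/ν for A = 18.87/3 = 6.290
Smallest n/ν is T → limiting reagent.
n(L) produced = (2/3) × 13.79 = 9.193 mol
Step 2:
n(L) available = 9.193 mol
n(D) = 235.0 / 52.70 = 4.459 mol
n/ν for L = 9.193/3 = 3.064
n/ν for D = 4.459/1 = 4.459
Smallest n/ν is L → limiting reagent.
n(J) = (2/3) × 9.193 = 6.129 mol
mass = 6.129 × 637.45 = 3907 g

3910 g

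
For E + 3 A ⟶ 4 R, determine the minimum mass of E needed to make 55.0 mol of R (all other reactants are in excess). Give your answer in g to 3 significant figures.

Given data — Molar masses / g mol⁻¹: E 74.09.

n(R) = 55.00 mol
n(E) = (1/4) × 55.00 = 13.75 mol
mass = 13.75 × 74.09 = 1019 g

1020 g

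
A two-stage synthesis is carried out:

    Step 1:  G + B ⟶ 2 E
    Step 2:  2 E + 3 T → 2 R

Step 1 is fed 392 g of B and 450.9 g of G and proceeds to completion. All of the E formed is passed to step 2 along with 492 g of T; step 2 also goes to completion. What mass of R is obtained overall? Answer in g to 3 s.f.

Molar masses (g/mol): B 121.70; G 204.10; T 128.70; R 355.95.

Step 1:
n(B) = 392.0 / 121.70 = 3.221 mol
n(G) = 450.9 / 204.10 = 2.209 mol
n/ν for B = 3.221/1 = 3.221
n/ν for G = 2.209/1 = 2.209
Smallest n/ν is G → limiting reagent.
n(E) produced = (2/1) × 2.209 = 4.418 mol
Step 2:
n(E) available = 4.418 mol
n(T) = 492.0 / 128.70 = 3.823 mol
n/ν for E = 4.418/2 = 2.209
n/ν for T = 3.823/3 = 1.274
Smallest n/ν is T → limiting reagent.
n(R) = (2/3) × 3.823 = 2.549 mol
mass = 2.549 × 355.95 = 907.3 g

907 g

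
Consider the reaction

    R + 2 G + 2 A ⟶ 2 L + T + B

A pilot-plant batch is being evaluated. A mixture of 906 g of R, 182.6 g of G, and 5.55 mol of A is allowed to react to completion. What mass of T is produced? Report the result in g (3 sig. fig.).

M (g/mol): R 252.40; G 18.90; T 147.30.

409 g

n(R) = 906.0 / 252.40 = 3.590 mol
n(G) = 182.6 / 18.90 = 9.661 mol
n(A) = 5.550 mol
n/ν for R = 3.590/1 = 3.590
n/ν for G = 9.661/2 = 4.831
n/ν for A = 5.550/2 = 2.775
Smallest n/ν is A → limiting reagent.
n(T) = (1/2) × 5.550 = 2.775 mol
mass = 2.775 × 147.30 = 408.8 g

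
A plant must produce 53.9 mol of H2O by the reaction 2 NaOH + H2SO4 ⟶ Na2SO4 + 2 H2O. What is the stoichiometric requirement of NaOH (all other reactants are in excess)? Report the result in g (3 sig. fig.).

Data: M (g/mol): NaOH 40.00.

2160 g

n(H2O) = 53.90 mol
n(NaOH) = (2/2) × 53.90 = 53.90 mol
mass = 53.90 × 40.00 = 2156 g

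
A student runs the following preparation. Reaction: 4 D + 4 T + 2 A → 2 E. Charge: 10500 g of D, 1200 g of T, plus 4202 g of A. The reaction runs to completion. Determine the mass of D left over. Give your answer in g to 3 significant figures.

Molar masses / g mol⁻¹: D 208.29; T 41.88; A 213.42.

4530 g

n(D) = 10500 / 208.29 = 50.41 mol
n(T) = 1200 / 41.88 = 28.65 mol
n(A) = 4202 / 213.42 = 19.69 mol
n/ν → D: 12.60, T: 7.163, A: 9.845; T is limiting.
D consumed = (4/4) × 28.65 = 28.65 mol
D remaining = 50.41 − 28.65 = 21.76 mol
mass = 21.76 × 208.29 = 4532 g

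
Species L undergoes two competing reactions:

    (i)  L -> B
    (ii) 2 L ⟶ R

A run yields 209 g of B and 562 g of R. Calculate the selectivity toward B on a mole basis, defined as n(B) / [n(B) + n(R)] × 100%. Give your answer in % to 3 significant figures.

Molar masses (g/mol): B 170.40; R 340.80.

n(B) = 209 / 170.40 = 1.227 mol
n(R) = 562 / 340.80 = 1.649 mol
selectivity = 1.227/(1.227+1.649) × 100 = 42.66 %

42.7 %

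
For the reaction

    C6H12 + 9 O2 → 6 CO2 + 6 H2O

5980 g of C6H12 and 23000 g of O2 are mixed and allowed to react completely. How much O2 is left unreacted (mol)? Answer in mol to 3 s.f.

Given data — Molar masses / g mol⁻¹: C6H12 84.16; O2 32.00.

79.3 mol

n(C6H12) = 5980 / 84.16 = 71.06 mol
n(O2) = 23000 / 32.00 = 718.8 mol
n/ν for C6H12 = 71.06/1 = 71.06
n/ν for O2 = 718.8/9 = 79.87
Smallest n/ν is C6H12 → limiting reagent.
O2 consumed = (9/1) × 71.06 = 639.5 mol
O2 remaining = 718.8 − 639.5 = 79.30 mol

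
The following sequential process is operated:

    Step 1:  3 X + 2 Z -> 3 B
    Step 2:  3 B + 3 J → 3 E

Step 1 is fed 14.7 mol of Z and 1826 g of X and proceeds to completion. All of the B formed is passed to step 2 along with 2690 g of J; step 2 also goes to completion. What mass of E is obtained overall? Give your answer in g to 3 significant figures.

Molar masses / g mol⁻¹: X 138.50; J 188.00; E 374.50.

Step 1:
n(Z) = 14.70 mol
n(X) = 1826 / 138.50 = 13.18 mol
n/ν → Z: 7.350, X: 4.393; X is limiting.
n(B) produced = (3/3) × 13.18 = 13.18 mol
Step 2:
n(B) available = 13.18 mol
n(J) = 2690 / 188.00 = 14.31 mol
n/ν → B: 4.393, J: 4.770; B is limiting.
n(E) = (3/3) × 13.18 = 13.18 mol
mass = 13.18 × 374.50 = 4936 g

4940 g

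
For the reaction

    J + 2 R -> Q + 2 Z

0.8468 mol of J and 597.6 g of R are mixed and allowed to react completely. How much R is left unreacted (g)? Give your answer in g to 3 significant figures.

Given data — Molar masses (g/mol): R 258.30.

160 g

n(J) = 0.8468 mol
n(R) = 597.6 / 258.30 = 2.314 mol
n/ν for J = 0.8468/1 = 0.8468
n/ν for R = 2.314/2 = 1.157
Smallest n/ν is J → limiting reagent.
R consumed = (2/1) × 0.8468 = 1.694 mol
R remaining = 2.314 − 1.694 = 0.6200 mol
mass = 0.6200 × 258.30 = 160.1 g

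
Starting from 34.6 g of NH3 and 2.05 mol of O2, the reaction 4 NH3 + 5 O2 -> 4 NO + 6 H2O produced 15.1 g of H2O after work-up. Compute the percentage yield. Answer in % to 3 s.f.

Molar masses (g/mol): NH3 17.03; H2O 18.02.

n(NH3) = 34.60 / 17.03 = 2.032 mol
n(O2) = 2.050 mol
n/ν → NH3: 0.5080, O2: 0.4100; O2 is limiting.
theoretical n(H2O) = (6/5) × 2.050 = 2.460 mol → 44.33 g
% yield = 15.1 / 44.33 × 100 = 34.06 %

34.1 %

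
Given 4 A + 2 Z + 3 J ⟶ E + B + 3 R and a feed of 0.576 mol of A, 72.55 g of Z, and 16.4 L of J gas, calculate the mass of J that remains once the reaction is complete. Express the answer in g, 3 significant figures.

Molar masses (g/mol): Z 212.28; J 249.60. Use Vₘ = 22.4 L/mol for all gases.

n(A) = 0.5760 mol
n(Z) = 72.55 / 212.28 = 0.3418 mol
n(J) = 16.40 / 22.4 = 0.7321 mol
n/ν for A = 0.5760/4 = 0.1440
n/ν for Z = 0.3418/2 = 0.1709
n/ν for J = 0.7321/3 = 0.2440
Smallest n/ν is A → limiting reagent.
J consumed = (3/4) × 0.5760 = 0.4320 mol
J remaining = 0.7321 − 0.4320 = 0.3001 mol
mass = 0.3001 × 249.60 = 74.90 g

74.9 g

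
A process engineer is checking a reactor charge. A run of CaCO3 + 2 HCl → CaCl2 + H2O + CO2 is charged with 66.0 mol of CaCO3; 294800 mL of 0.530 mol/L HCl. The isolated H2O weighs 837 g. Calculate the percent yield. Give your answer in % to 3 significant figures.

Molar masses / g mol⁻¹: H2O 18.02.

70.4 %

n(CaCO3) = 66.00 mol
n(HCl) = 0.530 × 294800/1000 = 156.2 mol
n/ν for CaCO3 = 66.00/1 = 66.00
n/ν for HCl = 156.2/2 = 78.10
Smallest n/ν is CaCO3 → limiting reagent.
theoretical n(H2O) = (1/1) × 66.00 = 66.00 mol → 1189 g
% yield = 837 / 1189 × 100 = 70.40 %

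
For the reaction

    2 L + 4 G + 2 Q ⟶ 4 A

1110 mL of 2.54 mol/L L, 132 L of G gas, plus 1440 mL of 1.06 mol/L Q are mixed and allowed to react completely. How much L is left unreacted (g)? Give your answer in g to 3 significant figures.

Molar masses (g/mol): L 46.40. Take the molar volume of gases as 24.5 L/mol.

60.0 g

n(L) = 2.54 × 1110/1000 = 2.819 mol
n(G) = 132.0 / 24.5 = 5.388 mol
n(Q) = 1.06 × 1440/1000 = 1.526 mol
n/ν → L: 1.410, G: 1.347, Q: 0.7630; Q is limiting.
L consumed = (2/2) × 1.526 = 1.526 mol
L remaining = 2.819 − 1.526 = 1.293 mol
mass = 1.293 × 46.40 = 60.00 g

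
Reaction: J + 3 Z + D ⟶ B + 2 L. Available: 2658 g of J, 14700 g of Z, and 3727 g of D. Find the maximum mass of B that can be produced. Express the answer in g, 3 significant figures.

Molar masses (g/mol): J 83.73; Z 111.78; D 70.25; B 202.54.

n(J) = 2658 / 83.73 = 31.74 mol
n(Z) = 14700 / 111.78 = 131.5 mol
n(D) = 3727 / 70.25 = 53.05 mol
n/ν → J: 31.74, Z: 43.83, D: 53.05; J is limiting.
n(B) = (1/1) × 31.74 = 31.74 mol
mass = 31.74 × 202.54 = 6429 g

6430 g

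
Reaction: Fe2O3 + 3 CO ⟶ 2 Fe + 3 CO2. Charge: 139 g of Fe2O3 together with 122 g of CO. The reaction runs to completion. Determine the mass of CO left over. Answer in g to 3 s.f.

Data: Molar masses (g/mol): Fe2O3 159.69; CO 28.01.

48.9 g

n(Fe2O3) = 139.0 / 159.69 = 0.8704 mol
n(CO) = 122.0 / 28.01 = 4.356 mol
n/ν → Fe2O3: 0.8704, CO: 1.452; Fe2O3 is limiting.
CO consumed = (3/1) × 0.8704 = 2.611 mol
CO remaining = 4.356 − 2.611 = 1.745 mol
mass = 1.745 × 28.01 = 48.88 g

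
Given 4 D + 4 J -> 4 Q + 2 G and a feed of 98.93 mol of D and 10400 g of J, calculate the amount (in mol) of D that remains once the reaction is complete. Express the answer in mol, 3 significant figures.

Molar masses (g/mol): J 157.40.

32.9 mol

n(D) = 98.93 mol
n(J) = 10400 / 157.40 = 66.07 mol
n/ν for D = 98.93/4 = 24.73
n/ν for J = 66.07/4 = 16.52
Smallest n/ν is J → limiting reagent.
D consumed = (4/4) × 66.07 = 66.07 mol
D remaining = 98.93 − 66.07 = 32.86 mol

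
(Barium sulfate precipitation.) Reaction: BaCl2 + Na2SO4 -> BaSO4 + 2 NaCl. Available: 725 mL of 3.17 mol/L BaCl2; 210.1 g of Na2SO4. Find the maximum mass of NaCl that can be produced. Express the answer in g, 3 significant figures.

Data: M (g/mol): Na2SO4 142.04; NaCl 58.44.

173 g

n(BaCl2) = 3.17 × 725.0/1000 = 2.298 mol
n(Na2SO4) = 210.1 / 142.04 = 1.479 mol
n/ν for BaCl2 = 2.298/1 = 2.298
n/ν for Na2SO4 = 1.479/1 = 1.479
Smallest n/ν is Na2SO4 → limiting reagent.
n(NaCl) = (2/1) × 1.479 = 2.958 mol
mass = 2.958 × 58.44 = 172.9 g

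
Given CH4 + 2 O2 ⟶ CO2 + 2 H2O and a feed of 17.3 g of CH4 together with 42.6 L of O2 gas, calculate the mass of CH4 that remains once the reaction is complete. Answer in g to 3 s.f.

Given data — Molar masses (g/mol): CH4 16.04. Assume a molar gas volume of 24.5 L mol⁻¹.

n(CH4) = 17.30 / 16.04 = 1.079 mol
n(O2) = 42.60 / 24.5 = 1.739 mol
n/ν for CH4 = 1.079/1 = 1.079
n/ν for O2 = 1.739/2 = 0.8695
Smallest n/ν is O2 → limiting reagent.
CH4 consumed = (1/2) × 1.739 = 0.8695 mol
CH4 remaining = 1.079 − 0.8695 = 0.2095 mol
mass = 0.2095 × 16.04 = 3.360 g

3.36 g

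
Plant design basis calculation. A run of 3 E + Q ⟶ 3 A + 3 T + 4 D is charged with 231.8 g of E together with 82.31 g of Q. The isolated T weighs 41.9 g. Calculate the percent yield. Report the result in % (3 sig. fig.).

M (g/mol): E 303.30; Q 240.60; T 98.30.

55.8 %

n(E) = 231.8 / 303.30 = 0.7643 mol
n(Q) = 82.31 / 240.60 = 0.3421 mol
n/ν for E = 0.7643/3 = 0.2548
n/ν for Q = 0.3421/1 = 0.3421
Smallest n/ν is E → limiting reagent.
theoretical n(T) = (3/3) × 0.7643 = 0.7643 mol → 75.13 g
% yield = 41.9 / 75.13 × 100 = 55.77 %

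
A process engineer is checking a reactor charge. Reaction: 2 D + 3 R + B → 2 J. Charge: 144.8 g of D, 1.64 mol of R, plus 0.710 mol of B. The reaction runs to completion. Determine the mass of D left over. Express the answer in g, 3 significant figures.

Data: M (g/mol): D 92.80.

43.3 g

n(D) = 144.8 / 92.80 = 1.560 mol
n(R) = 1.640 mol
n(B) = 0.7100 mol
n/ν for D = 1.560/2 = 0.7800
n/ν for R = 1.640/3 = 0.5467
n/ν for B = 0.7100/1 = 0.7100
Smallest n/ν is R → limiting reagent.
D consumed = (2/3) × 1.640 = 1.093 mol
D remaining = 1.560 − 1.093 = 0.4670 mol
mass = 0.4670 × 92.80 = 43.34 g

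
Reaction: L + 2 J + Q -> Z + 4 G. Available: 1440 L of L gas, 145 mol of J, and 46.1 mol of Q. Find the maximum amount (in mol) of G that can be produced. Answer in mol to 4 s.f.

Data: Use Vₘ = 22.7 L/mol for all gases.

184.4 mol

n(L) = 1440 / 22.7 = 63.44 mol
n(J) = 145.0 mol
n(Q) = 46.10 mol
n/ν for L = 63.44/1 = 63.44
n/ν for J = 145.0/2 = 72.50
n/ν for Q = 46.10/1 = 46.10
Smallest n/ν is Q → limiting reagent.
n(G) = (4/1) × 46.10 = 184.4 mol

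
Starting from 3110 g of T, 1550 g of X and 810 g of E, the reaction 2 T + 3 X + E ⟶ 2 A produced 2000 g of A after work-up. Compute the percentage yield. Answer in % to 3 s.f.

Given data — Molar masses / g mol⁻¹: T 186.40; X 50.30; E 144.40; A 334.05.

53.4 %

n(T) = 3110 / 186.40 = 16.68 mol
n(X) = 1550 / 50.30 = 30.82 mol
n(E) = 810.0 / 144.40 = 5.609 mol
n/ν → T: 8.340, X: 10.27, E: 5.609; E is limiting.
theoretical n(A) = (2/1) × 5.609 = 11.22 mol → 3748 g
% yield = 2000 / 3748 × 100 = 53.36 %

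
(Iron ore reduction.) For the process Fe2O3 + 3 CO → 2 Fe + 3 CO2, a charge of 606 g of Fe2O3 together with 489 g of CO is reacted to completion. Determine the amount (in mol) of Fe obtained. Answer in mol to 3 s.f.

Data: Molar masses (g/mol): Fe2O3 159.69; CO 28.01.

n(Fe2O3) = 606.0 / 159.69 = 3.795 mol
n(CO) = 489.0 / 28.01 = 17.46 mol
n/ν for Fe2O3 = 3.795/1 = 3.795
n/ν for CO = 17.46/3 = 5.820
Smallest n/ν is Fe2O3 → limiting reagent.
n(Fe) = (2/1) × 3.795 = 7.590 mol

7.59 mol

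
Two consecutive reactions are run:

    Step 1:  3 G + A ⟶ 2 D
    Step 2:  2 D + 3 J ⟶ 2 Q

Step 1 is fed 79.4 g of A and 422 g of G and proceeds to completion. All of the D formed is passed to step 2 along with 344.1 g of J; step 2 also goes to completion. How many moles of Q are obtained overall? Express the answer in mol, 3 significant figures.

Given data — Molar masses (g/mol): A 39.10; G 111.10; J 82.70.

Step 1:
n(A) = 79.40 / 39.10 = 2.031 mol
n(G) = 422.0 / 111.10 = 3.798 mol
n/ν for A = 2.031/1 = 2.031
n/ν for G = 3.798/3 = 1.266
Smallest n/ν is G → limiting reagent.
n(D) produced = (2/3) × 3.798 = 2.532 mol
Step 2:
n(D) available = 2.532 mol
n(J) = 344.1 / 82.70 = 4.161 mol
n/ν for D = 2.532/2 = 1.266
n/ν for J = 4.161/3 = 1.387
Smallest n/ν is D → limiting reagent.
n(Q) = (2/2) × 2.532 = 2.532 mol

2.53 mol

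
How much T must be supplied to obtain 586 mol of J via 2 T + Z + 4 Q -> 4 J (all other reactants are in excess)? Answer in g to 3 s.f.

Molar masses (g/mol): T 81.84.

n(J) = 586.0 mol
n(T) = (2/4) × 586.0 = 293.0 mol
mass = 293.0 × 81.84 = 23980 g

24000 g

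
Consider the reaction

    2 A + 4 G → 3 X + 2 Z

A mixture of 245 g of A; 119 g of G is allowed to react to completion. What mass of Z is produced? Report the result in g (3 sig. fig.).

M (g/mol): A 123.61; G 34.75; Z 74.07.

n(A) = 245.0 / 123.61 = 1.982 mol
n(G) = 119.0 / 34.75 = 3.424 mol
n/ν for A = 1.982/2 = 0.9910
n/ν for G = 3.424/4 = 0.8560
Smallest n/ν is G → limiting reagent.
n(Z) = (2/4) × 3.424 = 1.712 mol
mass = 1.712 × 74.07 = 126.8 g

127 g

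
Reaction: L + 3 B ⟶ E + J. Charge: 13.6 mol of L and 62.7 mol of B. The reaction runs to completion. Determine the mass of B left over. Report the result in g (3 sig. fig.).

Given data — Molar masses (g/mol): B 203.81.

4460 g

n(L) = 13.60 mol
n(B) = 62.70 mol
n/ν for L = 13.60/1 = 13.60
n/ν for B = 62.70/3 = 20.90
Smallest n/ν is L → limiting reagent.
B consumed = (3/1) × 13.60 = 40.80 mol
B remaining = 62.70 − 40.80 = 21.90 mol
mass = 21.90 × 203.81 = 4463 g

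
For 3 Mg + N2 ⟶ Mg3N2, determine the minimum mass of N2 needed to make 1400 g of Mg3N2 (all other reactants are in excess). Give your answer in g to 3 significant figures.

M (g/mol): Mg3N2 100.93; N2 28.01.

389 g

n(Mg3N2) = 1400 / 100.93 = 13.87 mol
n(N2) = (1/1) × 13.87 = 13.87 mol
mass = 13.87 × 28.01 = 388.5 g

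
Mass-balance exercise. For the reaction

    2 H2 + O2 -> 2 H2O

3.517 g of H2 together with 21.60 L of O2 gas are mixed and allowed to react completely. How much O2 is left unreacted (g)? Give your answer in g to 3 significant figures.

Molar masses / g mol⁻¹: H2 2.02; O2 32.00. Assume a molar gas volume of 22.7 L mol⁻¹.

2.59 g

n(H2) = 3.517 / 2.02 = 1.741 mol
n(O2) = 21.60 / 22.7 = 0.9515 mol
n/ν → H2: 0.8705, O2: 0.9515; H2 is limiting.
O2 consumed = (1/2) × 1.741 = 0.8705 mol
O2 remaining = 0.9515 − 0.8705 = 0.08100 mol
mass = 0.08100 × 32.00 = 2.592 g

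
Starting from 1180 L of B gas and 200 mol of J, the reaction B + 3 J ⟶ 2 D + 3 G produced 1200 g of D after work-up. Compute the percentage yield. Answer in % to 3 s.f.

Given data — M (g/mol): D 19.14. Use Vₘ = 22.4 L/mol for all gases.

n(B) = 1180 / 22.4 = 52.68 mol
n(J) = 200.0 mol
n/ν for B = 52.68/1 = 52.68
n/ν for J = 200.0/3 = 66.67
Smallest n/ν is B → limiting reagent.
theoretical n(D) = (2/1) × 52.68 = 105.4 mol → 2017 g
% yield = 1200 / 2017 × 100 = 59.49 %

59.5 %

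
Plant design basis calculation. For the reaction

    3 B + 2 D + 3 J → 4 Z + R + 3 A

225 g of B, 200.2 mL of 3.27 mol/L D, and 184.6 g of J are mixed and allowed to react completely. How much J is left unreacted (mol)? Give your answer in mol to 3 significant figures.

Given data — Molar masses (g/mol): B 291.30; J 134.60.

n(B) = 225.0 / 291.30 = 0.7724 mol
n(D) = 3.27 × 200.2/1000 = 0.6547 mol
n(J) = 184.6 / 134.60 = 1.371 mol
n/ν for B = 0.7724/3 = 0.2575
n/ν for D = 0.6547/2 = 0.3274
n/ν for J = 1.371/3 = 0.4570
Smallest n/ν is B → limiting reagent.
J consumed = (3/3) × 0.7724 = 0.7724 mol
J remaining = 1.371 − 0.7724 = 0.5986 mol

0.599 mol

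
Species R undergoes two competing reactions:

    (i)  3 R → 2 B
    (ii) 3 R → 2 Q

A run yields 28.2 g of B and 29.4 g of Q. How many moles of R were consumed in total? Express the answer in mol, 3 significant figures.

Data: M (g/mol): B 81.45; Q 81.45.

1.06 mol

n(B) = 28.2 / 81.45 = 0.3462 mol
n(Q) = 29.4 / 81.45 = 0.3610 mol
n(R) via (i) = (3/2)×0.3462 = 0.5193 mol
n(R) via (ii) = (3/2)×0.3610 = 0.5415 mol
total n(R) = 0.5193 + 0.5415 = 1.061 mol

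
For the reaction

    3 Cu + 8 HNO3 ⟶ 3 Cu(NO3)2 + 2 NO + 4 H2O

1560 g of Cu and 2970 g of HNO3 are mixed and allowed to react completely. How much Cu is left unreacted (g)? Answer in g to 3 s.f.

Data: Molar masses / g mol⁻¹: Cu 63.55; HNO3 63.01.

n(Cu) = 1560 / 63.55 = 24.55 mol
n(HNO3) = 2970 / 63.01 = 47.14 mol
n/ν for Cu = 24.55/3 = 8.183
n/ν for HNO3 = 47.14/8 = 5.893
Smallest n/ν is HNO3 → limiting reagent.
Cu consumed = (3/8) × 47.14 = 17.68 mol
Cu remaining = 24.55 − 17.68 = 6.870 mol
mass = 6.870 × 63.55 = 436.6 g

437 g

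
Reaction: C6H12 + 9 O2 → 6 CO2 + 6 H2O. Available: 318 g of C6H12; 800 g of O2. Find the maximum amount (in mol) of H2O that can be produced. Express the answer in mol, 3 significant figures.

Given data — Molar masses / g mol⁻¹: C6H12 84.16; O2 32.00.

n(C6H12) = 318.0 / 84.16 = 3.779 mol
n(O2) = 800.0 / 32.00 = 25.00 mol
n/ν for C6H12 = 3.779/1 = 3.779
n/ν for O2 = 25.00/9 = 2.778
Smallest n/ν is O2 → limiting reagent.
n(H2O) = (6/9) × 25.00 = 16.67 mol

16.7 mol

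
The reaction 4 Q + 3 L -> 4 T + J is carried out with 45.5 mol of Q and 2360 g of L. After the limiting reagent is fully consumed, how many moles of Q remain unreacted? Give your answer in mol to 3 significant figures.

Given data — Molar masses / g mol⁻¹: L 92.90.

n(Q) = 45.50 mol
n(L) = 2360 / 92.90 = 25.40 mol
n/ν for Q = 45.50/4 = 11.38
n/ν for L = 25.40/3 = 8.467
Smallest n/ν is L → limiting reagent.
Q consumed = (4/3) × 25.40 = 33.87 mol
Q remaining = 45.50 − 33.87 = 11.63 mol

11.6 mol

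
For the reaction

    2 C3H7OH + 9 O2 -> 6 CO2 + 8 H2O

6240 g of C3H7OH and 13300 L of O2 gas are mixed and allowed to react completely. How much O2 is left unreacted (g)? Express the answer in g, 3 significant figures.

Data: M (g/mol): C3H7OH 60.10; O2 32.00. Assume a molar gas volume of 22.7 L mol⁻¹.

3800 g

n(C3H7OH) = 6240 / 60.10 = 103.8 mol
n(O2) = 13300 / 22.7 = 585.9 mol
n/ν → C3H7OH: 51.90, O2: 65.10; C3H7OH is limiting.
O2 consumed = (9/2) × 103.8 = 467.1 mol
O2 remaining = 585.9 − 467.1 = 118.8 mol
mass = 118.8 × 32.00 = 3802 g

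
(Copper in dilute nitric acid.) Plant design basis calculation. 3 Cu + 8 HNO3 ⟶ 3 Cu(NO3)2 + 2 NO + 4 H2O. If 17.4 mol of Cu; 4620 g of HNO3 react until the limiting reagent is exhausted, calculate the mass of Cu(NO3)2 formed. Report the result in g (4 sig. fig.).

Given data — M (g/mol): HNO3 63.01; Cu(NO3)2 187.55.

3263 g

n(Cu) = 17.40 mol
n(HNO3) = 4620 / 63.01 = 73.32 mol
n/ν for Cu = 17.40/3 = 5.800
n/ν for HNO3 = 73.32/8 = 9.165
Smallest n/ν is Cu → limiting reagent.
n(Cu(NO3)2) = (3/3) × 17.40 = 17.40 mol
mass = 17.40 × 187.55 = 3263 g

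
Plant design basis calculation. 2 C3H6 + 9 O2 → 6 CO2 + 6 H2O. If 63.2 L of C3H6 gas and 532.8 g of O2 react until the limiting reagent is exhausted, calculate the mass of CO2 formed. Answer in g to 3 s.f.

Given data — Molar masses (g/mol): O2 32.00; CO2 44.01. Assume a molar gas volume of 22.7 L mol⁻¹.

368 g

n(C3H6) = 63.20 / 22.7 = 2.784 mol
n(O2) = 532.8 / 32.00 = 16.65 mol
n/ν → C3H6: 1.392, O2: 1.850; C3H6 is limiting.
n(CO2) = (6/2) × 2.784 = 8.352 mol
mass = 8.352 × 44.01 = 367.6 g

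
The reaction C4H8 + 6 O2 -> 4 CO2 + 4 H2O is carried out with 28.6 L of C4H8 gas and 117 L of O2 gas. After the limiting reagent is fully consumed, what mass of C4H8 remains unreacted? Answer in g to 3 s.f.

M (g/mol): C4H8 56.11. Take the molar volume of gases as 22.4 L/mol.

n(C4H8) = 28.60 / 22.4 = 1.277 mol
n(O2) = 117.0 / 22.4 = 5.223 mol
n/ν for C4H8 = 1.277/1 = 1.277
n/ν for O2 = 5.223/6 = 0.8705
Smallest n/ν is O2 → limiting reagent.
C4H8 consumed = (1/6) × 5.223 = 0.8705 mol
C4H8 remaining = 1.277 − 0.8705 = 0.4065 mol
mass = 0.4065 × 56.11 = 22.81 g

22.8 g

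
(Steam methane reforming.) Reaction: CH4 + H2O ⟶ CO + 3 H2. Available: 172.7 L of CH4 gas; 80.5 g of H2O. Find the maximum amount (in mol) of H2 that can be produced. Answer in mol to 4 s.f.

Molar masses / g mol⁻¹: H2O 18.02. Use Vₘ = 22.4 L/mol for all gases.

n(CH4) = 172.7 / 22.4 = 7.710 mol
n(H2O) = 80.50 / 18.02 = 4.467 mol
n/ν → CH4: 7.710, H2O: 4.467; H2O is limiting.
n(H2) = (3/1) × 4.467 = 13.40 mol

13.40 mol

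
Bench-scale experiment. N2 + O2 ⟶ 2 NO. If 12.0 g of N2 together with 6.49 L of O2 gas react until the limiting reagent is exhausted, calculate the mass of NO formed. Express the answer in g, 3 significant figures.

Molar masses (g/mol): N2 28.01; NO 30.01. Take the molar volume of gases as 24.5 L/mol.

15.9 g

n(N2) = 12.00 / 28.01 = 0.4284 mol
n(O2) = 6.490 / 24.5 = 0.2649 mol
n/ν → N2: 0.4284, O2: 0.2649; O2 is limiting.
n(NO) = (2/1) × 0.2649 = 0.5298 mol
mass = 0.5298 × 30.01 = 15.90 g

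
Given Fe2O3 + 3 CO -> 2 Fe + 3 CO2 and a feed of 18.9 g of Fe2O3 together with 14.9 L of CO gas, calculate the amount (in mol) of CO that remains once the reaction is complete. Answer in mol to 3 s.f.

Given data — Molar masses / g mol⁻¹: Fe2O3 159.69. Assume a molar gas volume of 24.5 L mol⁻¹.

n(Fe2O3) = 18.90 / 159.69 = 0.1184 mol
n(CO) = 14.90 / 24.5 = 0.6082 mol
n/ν for Fe2O3 = 0.1184/1 = 0.1184
n/ν for CO = 0.6082/3 = 0.2027
Smallest n/ν is Fe2O3 → limiting reagent.
CO consumed = (3/1) × 0.1184 = 0.3552 mol
CO remaining = 0.6082 − 0.3552 = 0.2530 mol

0.253 mol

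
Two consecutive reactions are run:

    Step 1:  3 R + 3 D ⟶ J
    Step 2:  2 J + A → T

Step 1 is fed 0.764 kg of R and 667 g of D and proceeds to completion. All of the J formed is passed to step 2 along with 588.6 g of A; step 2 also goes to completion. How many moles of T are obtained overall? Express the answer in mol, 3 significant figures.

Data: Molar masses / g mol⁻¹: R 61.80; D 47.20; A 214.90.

Step 1:
n(R) = 0.7640×1000 / 61.80 = 12.36 mol
n(D) = 667.0 / 47.20 = 14.13 mol
n/ν for R = 12.36/3 = 4.120
n/ν for D = 14.13/3 = 4.710
Smallest n/ν is R → limiting reagent.
n(J) produced = (1/3) × 12.36 = 4.120 mol
Step 2:
n(J) available = 4.120 mol
n(A) = 588.6 / 214.90 = 2.739 mol
n/ν for J = 4.120/2 = 2.060
n/ν for A = 2.739/1 = 2.739
Smallest n/ν is J → limiting reagent.
n(T) = (1/2) × 4.120 = 2.060 mol

2.06 mol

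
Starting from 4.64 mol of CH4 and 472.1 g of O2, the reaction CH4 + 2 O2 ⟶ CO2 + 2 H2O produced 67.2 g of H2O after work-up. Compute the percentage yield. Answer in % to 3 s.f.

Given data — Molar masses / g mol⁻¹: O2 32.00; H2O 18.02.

n(CH4) = 4.640 mol
n(O2) = 472.1 / 32.00 = 14.75 mol
n/ν → CH4: 4.640, O2: 7.375; CH4 is limiting.
theoretical n(H2O) = (2/1) × 4.640 = 9.280 mol → 167.2 g
% yield = 67.2 / 167.2 × 100 = 40.19 %

40.2 %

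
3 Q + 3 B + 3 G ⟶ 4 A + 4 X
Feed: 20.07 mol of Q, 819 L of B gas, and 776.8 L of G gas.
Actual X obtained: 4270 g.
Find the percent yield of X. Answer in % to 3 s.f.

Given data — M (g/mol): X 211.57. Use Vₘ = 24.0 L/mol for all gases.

75.4 %

n(Q) = 20.07 mol
n(B) = 819.0 / 24.0 = 34.13 mol
n(G) = 776.8 / 24.0 = 32.37 mol
n/ν for Q = 20.07/3 = 6.690
n/ν for B = 34.13/3 = 11.38
n/ν for G = 32.37/3 = 10.79
Smallest n/ν is Q → limiting reagent.
theoretical n(X) = (4/3) × 20.07 = 26.76 mol → 5662 g
% yield = 4270 / 5662 × 100 = 75.42 %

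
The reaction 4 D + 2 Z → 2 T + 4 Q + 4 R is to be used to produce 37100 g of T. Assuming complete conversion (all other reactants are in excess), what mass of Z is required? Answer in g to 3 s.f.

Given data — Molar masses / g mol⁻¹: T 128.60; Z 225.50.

65100 g

n(T) = 37100 / 128.60 = 288.5 mol
n(Z) = (2/2) × 288.5 = 288.5 mol
mass = 288.5 × 225.50 = 65060 g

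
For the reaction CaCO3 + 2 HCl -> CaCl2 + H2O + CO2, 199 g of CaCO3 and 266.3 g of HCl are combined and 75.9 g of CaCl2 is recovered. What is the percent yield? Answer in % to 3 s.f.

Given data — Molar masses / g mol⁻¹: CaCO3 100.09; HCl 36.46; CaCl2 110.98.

34.4 %

n(CaCO3) = 199.0 / 100.09 = 1.988 mol
n(HCl) = 266.3 / 36.46 = 7.304 mol
n/ν → CaCO3: 1.988, HCl: 3.652; CaCO3 is limiting.
theoretical n(CaCl2) = (1/1) × 1.988 = 1.988 mol → 220.6 g
% yield = 75.9 / 220.6 × 100 = 34.41 %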